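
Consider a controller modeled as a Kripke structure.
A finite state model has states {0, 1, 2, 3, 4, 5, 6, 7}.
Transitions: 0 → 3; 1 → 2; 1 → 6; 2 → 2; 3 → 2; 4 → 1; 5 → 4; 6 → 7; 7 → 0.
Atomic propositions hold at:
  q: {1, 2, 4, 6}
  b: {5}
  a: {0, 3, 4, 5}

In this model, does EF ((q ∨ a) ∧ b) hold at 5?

Sat(q ∨ a) = {0, 1, 2, 3, 4, 5, 6}
Sat((q ∨ a) ∧ b) = {5}
EF ((q ∨ a) ∧ b): least fixpoint, start Z0 = {5}, add states with some successor in Z. Already a fixed point.
Sat(EF ((q ∨ a) ∧ b)) = {5}
5 ∈ Sat(EF ((q ∨ a) ∧ b)) = {5}, so the formula holds at 5.

Yes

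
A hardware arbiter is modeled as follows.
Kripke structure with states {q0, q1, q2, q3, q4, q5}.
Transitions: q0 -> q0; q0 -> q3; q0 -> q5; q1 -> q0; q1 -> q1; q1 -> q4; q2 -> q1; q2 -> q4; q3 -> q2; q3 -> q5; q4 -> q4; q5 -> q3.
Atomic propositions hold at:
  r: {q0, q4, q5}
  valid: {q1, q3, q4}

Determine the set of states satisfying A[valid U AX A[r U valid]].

A[r U valid]: least fixpoint, start Z0 = Sat(valid) = {q1, q3, q4}, add states in Sat(r) with every successor in Z. Z1 = {q1, q3, q4, q5}; fixed.
Sat(A[r U valid]) = {q1, q3, q4, q5}
Sat(AX A[r U valid]) = {s : every successor in {q1, q3, q4, q5}} = {q2, q4, q5}
A[valid U AX A[r U valid]]: least fixpoint, start Z0 = Sat(AX A[r U valid]) = {q2, q4, q5}, add states in Sat(valid) with every successor in Z. Z1 = {q2, q3, q4, q5}; fixed.
Sat(A[valid U AX A[r U valid]]) = {q2, q3, q4, q5}

{q2, q3, q4, q5}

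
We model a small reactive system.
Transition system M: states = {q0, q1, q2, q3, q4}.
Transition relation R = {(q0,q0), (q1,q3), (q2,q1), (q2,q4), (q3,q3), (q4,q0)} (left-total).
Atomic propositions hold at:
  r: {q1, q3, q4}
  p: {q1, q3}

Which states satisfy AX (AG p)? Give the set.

AG p: greatest fixpoint, start Z0 = {q1, q3}, keep only states in Sat with every successor in Z. Already a fixed point.
Sat(AG p) = {q1, q3}
Sat(AX (AG p)) = {s : every successor in {q1, q3}} = {q1, q3}

{q1, q3}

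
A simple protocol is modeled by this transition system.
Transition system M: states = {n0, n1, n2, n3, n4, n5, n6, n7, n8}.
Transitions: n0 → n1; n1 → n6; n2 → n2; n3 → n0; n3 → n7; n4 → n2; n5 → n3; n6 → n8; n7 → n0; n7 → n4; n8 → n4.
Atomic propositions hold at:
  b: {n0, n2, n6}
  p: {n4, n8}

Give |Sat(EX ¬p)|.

Sat(¬p) = {n0, n1, n2, n3, n5, n6, n7}
Sat(EX ¬p) = {s : some successor in {n0, n1, n2, n3, n5, n6, n7}} = {n0, n1, n2, n3, n4, n5, n7}
|Sat(EX ¬p)| = |{n0, n1, n2, n3, n4, n5, n7}| = 7.

7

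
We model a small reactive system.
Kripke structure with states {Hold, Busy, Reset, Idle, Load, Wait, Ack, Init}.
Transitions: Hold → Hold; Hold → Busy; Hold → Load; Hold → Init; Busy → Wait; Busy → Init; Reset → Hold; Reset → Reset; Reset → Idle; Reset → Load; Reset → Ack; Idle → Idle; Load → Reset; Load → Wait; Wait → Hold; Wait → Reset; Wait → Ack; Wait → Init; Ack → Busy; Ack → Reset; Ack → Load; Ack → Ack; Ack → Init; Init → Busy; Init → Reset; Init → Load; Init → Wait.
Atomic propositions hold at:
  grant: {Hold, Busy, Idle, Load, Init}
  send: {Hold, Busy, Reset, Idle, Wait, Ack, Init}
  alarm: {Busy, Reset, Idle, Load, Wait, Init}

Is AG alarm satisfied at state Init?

No

AG alarm: greatest fixpoint, start Z0 = {Busy, Reset, Idle, Load, Wait, Init}, keep only states in Sat with every successor in Z. Z1 = {Busy, Idle, Load, Init}; Z2 = {Idle}; fixed.
Sat(AG alarm) = {Idle}
Init ∉ Sat(AG alarm) = {Idle}, so the formula does not hold at Init.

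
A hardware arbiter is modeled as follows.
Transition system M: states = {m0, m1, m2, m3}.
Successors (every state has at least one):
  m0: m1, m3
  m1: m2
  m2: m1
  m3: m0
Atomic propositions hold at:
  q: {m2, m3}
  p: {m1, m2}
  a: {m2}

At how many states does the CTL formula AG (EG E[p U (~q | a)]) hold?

2

Sat(~q) = {m0, m1}
Sat(~q | a) = {m0, m1, m2}
E[p U (~q | a)]: least fixpoint, start Z0 = Sat((~q | a)) = {m0, m1, m2}, add states in Sat(p) with some successor in Z. Already a fixed point.
Sat(E[p U (~q | a)]) = {m0, m1, m2}
EG E[p U (~q | a)]: greatest fixpoint, start Z0 = {m0, m1, m2}, keep only states in Sat with some successor in Z. Already a fixed point.
Sat(EG E[p U (~q | a)]) = {m0, m1, m2}
AG (EG E[p U (~q | a)]): greatest fixpoint, start Z0 = {m0, m1, m2}, keep only states in Sat with every successor in Z. Z1 = {m1, m2}; fixed.
Sat(AG (EG E[p U (~q | a)])) = {m1, m2}
|Sat(AG (EG E[p U (~q | a)]))| = |{m1, m2}| = 2.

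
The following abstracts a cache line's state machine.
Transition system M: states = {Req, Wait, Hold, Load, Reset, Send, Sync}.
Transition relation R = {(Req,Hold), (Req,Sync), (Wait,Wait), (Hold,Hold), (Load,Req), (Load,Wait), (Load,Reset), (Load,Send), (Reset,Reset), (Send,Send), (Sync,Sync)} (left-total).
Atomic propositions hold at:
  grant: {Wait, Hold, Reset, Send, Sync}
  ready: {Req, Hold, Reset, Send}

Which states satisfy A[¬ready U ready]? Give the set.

{Req, Hold, Reset, Send}

Sat(¬ready) = {Wait, Load, Sync}
A[¬ready U ready]: least fixpoint, start Z0 = Sat(ready) = {Req, Hold, Reset, Send}, add states in Sat(¬ready) with every successor in Z. Already a fixed point.
Sat(A[¬ready U ready]) = {Req, Hold, Reset, Send}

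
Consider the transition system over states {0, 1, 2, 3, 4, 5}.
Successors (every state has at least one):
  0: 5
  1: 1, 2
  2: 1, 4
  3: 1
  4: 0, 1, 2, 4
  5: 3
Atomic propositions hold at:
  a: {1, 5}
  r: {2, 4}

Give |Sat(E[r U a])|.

4

E[r U a]: least fixpoint, start Z0 = Sat(a) = {1, 5}, add states in Sat(r) with some successor in Z. Z1 = {1, 2, 4, 5}; fixed.
Sat(E[r U a]) = {1, 2, 4, 5}
|Sat(E[r U a])| = |{1, 2, 4, 5}| = 4.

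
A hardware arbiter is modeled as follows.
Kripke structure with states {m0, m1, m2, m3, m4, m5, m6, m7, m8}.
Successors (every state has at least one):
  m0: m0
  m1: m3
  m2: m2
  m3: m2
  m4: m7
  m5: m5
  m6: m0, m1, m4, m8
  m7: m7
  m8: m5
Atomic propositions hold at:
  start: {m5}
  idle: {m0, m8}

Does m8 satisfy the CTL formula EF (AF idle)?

AF idle: least fixpoint, start Z0 = {m0, m8}, add states with every successor in Z. Already a fixed point.
Sat(AF idle) = {m0, m8}
EF (AF idle): least fixpoint, start Z0 = {m0, m8}, add states with some successor in Z. Z1 = {m0, m6, m8}; fixed.
Sat(EF (AF idle)) = {m0, m6, m8}
m8 ∈ Sat(EF (AF idle)) = {m0, m6, m8}, so the formula holds at m8.

Yes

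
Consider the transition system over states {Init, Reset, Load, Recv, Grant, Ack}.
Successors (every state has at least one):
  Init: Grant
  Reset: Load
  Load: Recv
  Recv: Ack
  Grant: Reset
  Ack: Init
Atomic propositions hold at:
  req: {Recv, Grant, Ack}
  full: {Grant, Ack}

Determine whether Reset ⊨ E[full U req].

E[full U req]: least fixpoint, start Z0 = Sat(req) = {Recv, Grant, Ack}, add states in Sat(full) with some successor in Z. Already a fixed point.
Sat(E[full U req]) = {Recv, Grant, Ack}
Reset ∉ Sat(E[full U req]) = {Recv, Grant, Ack}, so the formula does not hold at Reset.

No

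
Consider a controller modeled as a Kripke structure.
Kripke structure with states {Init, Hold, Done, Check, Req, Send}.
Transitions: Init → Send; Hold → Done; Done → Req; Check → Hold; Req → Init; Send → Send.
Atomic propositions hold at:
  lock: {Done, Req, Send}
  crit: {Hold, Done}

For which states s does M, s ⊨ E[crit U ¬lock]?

{Init, Hold, Check}

Sat(¬lock) = {Init, Hold, Check}
E[crit U ¬lock]: least fixpoint, start Z0 = Sat(¬lock) = {Init, Hold, Check}, add states in Sat(crit) with some successor in Z. Already a fixed point.
Sat(E[crit U ¬lock]) = {Init, Hold, Check}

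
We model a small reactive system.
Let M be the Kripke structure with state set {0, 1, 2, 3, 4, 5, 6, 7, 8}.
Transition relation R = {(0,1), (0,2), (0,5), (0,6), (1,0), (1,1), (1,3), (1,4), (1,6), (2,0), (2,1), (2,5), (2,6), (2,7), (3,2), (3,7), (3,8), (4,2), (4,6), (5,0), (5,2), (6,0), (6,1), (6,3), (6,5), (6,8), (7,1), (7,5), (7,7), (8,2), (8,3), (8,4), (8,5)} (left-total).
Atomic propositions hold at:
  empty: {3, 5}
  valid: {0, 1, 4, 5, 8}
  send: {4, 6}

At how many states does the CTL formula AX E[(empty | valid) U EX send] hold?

3

Sat(empty | valid) = {0, 1, 3, 4, 5, 8}
Sat(EX send) = {s : some successor in {4, 6}} = {0, 1, 2, 4, 8}
E[(empty | valid) U EX send]: least fixpoint, start Z0 = Sat(EX send) = {0, 1, 2, 4, 8}, add states in Sat(empty | valid) with some successor in Z. Z1 = {0, 1, 2, 3, 4, 5, 8}; fixed.
Sat(E[(empty | valid) U EX send]) = {0, 1, 2, 3, 4, 5, 8}
Sat(AX E[(empty | valid) U EX send]) = {s : every successor in {0, 1, 2, 3, 4, 5, 8}} = {5, 6, 8}
|Sat(AX E[(empty | valid) U EX send])| = |{5, 6, 8}| = 3.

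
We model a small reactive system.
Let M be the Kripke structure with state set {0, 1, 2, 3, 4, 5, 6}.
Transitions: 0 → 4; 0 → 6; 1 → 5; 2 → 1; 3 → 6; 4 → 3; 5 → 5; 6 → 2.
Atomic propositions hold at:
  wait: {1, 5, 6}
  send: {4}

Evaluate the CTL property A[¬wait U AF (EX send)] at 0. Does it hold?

Yes

Sat(¬wait) = {0, 2, 3, 4}
Sat(EX send) = {s : some successor in {4}} = {0}
AF (EX send): least fixpoint, start Z0 = {0}, add states with every successor in Z. Already a fixed point.
Sat(AF (EX send)) = {0}
A[¬wait U AF (EX send)]: least fixpoint, start Z0 = Sat(AF (EX send)) = {0}, add states in Sat(¬wait) with every successor in Z. Already a fixed point.
Sat(A[¬wait U AF (EX send)]) = {0}
0 ∈ Sat(A[¬wait U AF (EX send)]) = {0}, so the formula holds at 0.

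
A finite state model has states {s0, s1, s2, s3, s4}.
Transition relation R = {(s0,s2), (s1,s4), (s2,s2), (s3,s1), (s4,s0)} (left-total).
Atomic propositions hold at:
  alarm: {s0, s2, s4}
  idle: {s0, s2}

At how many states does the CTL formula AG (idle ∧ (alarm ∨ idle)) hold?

2

Sat(alarm ∨ idle) = {s0, s2, s4}
Sat(idle ∧ (alarm ∨ idle)) = {s0, s2}
AG (idle ∧ (alarm ∨ idle)): greatest fixpoint, start Z0 = {s0, s2}, keep only states in Sat with every successor in Z. Already a fixed point.
Sat(AG (idle ∧ (alarm ∨ idle))) = {s0, s2}
|Sat(AG (idle ∧ (alarm ∨ idle)))| = |{s0, s2}| = 2.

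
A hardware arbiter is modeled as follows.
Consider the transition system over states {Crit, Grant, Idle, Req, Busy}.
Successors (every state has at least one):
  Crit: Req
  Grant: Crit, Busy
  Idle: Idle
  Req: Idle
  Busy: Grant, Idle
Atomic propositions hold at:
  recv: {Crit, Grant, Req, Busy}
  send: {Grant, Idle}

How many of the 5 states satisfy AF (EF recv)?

EF recv: least fixpoint, start Z0 = {Crit, Grant, Req, Busy}, add states with some successor in Z. Already a fixed point.
Sat(EF recv) = {Crit, Grant, Req, Busy}
AF (EF recv): least fixpoint, start Z0 = {Crit, Grant, Req, Busy}, add states with every successor in Z. Already a fixed point.
Sat(AF (EF recv)) = {Crit, Grant, Req, Busy}
|Sat(AF (EF recv))| = |{Crit, Grant, Req, Busy}| = 4.

4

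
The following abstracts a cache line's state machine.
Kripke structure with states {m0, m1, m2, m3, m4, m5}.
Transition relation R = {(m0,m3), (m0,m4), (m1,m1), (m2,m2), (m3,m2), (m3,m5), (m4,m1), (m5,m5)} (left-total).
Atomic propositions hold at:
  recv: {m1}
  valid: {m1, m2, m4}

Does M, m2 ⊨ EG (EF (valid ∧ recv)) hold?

Sat(valid ∧ recv) = {m1}
EF (valid ∧ recv): least fixpoint, start Z0 = {m1}, add states with some successor in Z. Z1 = {m1, m4}; Z2 = {m0, m1, m4}; fixed.
Sat(EF (valid ∧ recv)) = {m0, m1, m4}
EG (EF (valid ∧ recv)): greatest fixpoint, start Z0 = {m0, m1, m4}, keep only states in Sat with some successor in Z. Already a fixed point.
Sat(EG (EF (valid ∧ recv))) = {m0, m1, m4}
m2 ∉ Sat(EG (EF (valid ∧ recv))) = {m0, m1, m4}, so the formula does not hold at m2.

No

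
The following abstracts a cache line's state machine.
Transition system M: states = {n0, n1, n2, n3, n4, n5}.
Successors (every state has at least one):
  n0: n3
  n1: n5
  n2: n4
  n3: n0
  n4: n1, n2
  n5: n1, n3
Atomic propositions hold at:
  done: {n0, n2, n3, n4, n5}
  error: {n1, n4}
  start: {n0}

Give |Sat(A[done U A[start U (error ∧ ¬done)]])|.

1

Sat(¬done) = {n1}
Sat(error ∧ ¬done) = {n1}
A[start U (error ∧ ¬done)]: least fixpoint, start Z0 = Sat((error ∧ ¬done)) = {n1}, add states in Sat(start) with every successor in Z. Already a fixed point.
Sat(A[start U (error ∧ ¬done)]) = {n1}
A[done U A[start U (error ∧ ¬done)]]: least fixpoint, start Z0 = Sat(A[start U (error ∧ ¬done)]) = {n1}, add states in Sat(done) with every successor in Z. Already a fixed point.
Sat(A[done U A[start U (error ∧ ¬done)]]) = {n1}
|Sat(A[done U A[start U (error ∧ ¬done)]])| = |{n1}| = 1.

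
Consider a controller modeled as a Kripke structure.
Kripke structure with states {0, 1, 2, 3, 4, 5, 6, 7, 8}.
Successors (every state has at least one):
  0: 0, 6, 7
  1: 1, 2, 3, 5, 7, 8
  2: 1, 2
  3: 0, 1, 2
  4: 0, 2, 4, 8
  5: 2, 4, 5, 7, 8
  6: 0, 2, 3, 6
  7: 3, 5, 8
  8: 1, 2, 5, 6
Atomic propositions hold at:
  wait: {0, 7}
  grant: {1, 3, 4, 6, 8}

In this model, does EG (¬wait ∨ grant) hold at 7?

No

Sat(¬wait) = {1, 2, 3, 4, 5, 6, 8}
Sat(¬wait ∨ grant) = {1, 2, 3, 4, 5, 6, 8}
EG (¬wait ∨ grant): greatest fixpoint, start Z0 = {1, 2, 3, 4, 5, 6, 8}, keep only states in Sat with some successor in Z. Already a fixed point.
Sat(EG (¬wait ∨ grant)) = {1, 2, 3, 4, 5, 6, 8}
7 ∉ Sat(EG (¬wait ∨ grant)) = {1, 2, 3, 4, 5, 6, 8}, so the formula does not hold at 7.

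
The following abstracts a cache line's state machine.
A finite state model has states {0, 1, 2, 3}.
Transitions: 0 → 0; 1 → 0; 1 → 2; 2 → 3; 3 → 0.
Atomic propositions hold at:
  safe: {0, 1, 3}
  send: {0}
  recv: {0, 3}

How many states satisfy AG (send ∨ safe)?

2

Sat(send ∨ safe) = {0, 1, 3}
AG (send ∨ safe): greatest fixpoint, start Z0 = {0, 1, 3}, keep only states in Sat with every successor in Z. Z1 = {0, 3}; fixed.
Sat(AG (send ∨ safe)) = {0, 3}
|Sat(AG (send ∨ safe))| = |{0, 3}| = 2.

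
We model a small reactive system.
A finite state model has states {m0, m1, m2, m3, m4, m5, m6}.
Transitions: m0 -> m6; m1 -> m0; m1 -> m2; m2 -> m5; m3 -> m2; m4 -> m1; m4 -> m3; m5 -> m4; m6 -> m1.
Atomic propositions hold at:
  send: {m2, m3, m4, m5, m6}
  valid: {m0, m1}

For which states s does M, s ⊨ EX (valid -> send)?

{m0, m1, m2, m3, m4, m5}

Sat(valid -> send) = {m2, m3, m4, m5, m6}
Sat(EX (valid -> send)) = {s : some successor in {m2, m3, m4, m5, m6}} = {m0, m1, m2, m3, m4, m5}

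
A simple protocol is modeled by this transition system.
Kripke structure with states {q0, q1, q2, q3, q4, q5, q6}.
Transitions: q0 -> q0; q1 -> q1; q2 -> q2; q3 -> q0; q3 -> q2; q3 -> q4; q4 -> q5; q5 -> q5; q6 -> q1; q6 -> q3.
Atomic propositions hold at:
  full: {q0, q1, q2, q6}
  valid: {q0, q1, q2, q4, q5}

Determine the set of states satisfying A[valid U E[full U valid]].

E[full U valid]: least fixpoint, start Z0 = Sat(valid) = {q0, q1, q2, q4, q5}, add states in Sat(full) with some successor in Z. Z1 = {q0, q1, q2, q4, q5, q6}; fixed.
Sat(E[full U valid]) = {q0, q1, q2, q4, q5, q6}
A[valid U E[full U valid]]: least fixpoint, start Z0 = Sat(E[full U valid]) = {q0, q1, q2, q4, q5, q6}, add states in Sat(valid) with every successor in Z. Already a fixed point.
Sat(A[valid U E[full U valid]]) = {q0, q1, q2, q4, q5, q6}

{q0, q1, q2, q4, q5, q6}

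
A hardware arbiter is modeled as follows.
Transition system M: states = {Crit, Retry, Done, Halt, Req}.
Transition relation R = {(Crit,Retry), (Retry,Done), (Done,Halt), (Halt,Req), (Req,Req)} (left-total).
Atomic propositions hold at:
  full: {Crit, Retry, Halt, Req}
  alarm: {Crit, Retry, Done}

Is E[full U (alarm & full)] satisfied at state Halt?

Sat(alarm & full) = {Crit, Retry}
E[full U (alarm & full)]: least fixpoint, start Z0 = Sat((alarm & full)) = {Crit, Retry}, add states in Sat(full) with some successor in Z. Already a fixed point.
Sat(E[full U (alarm & full)]) = {Crit, Retry}
Halt ∉ Sat(E[full U (alarm & full)]) = {Crit, Retry}, so the formula does not hold at Halt.

No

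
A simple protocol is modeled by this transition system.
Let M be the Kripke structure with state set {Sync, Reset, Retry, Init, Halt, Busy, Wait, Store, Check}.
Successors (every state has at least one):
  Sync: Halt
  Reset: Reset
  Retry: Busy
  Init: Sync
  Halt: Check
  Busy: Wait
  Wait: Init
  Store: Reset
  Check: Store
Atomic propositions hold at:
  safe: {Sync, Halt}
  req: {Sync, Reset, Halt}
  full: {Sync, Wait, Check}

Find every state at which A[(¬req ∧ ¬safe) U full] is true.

Sat(¬req) = {Retry, Init, Busy, Wait, Store, Check}
Sat(¬safe) = {Reset, Retry, Init, Busy, Wait, Store, Check}
Sat(¬req ∧ ¬safe) = {Retry, Init, Busy, Wait, Store, Check}
A[(¬req ∧ ¬safe) U full]: least fixpoint, start Z0 = Sat(full) = {Sync, Wait, Check}, add states in Sat(¬req ∧ ¬safe) with every successor in Z. Z1 = {Sync, Init, Busy, Wait, Check}; Z2 = {Sync, Retry, Init, Busy, Wait, Check}; fixed.
Sat(A[(¬req ∧ ¬safe) U full]) = {Sync, Retry, Init, Busy, Wait, Check}

{Sync, Retry, Init, Busy, Wait, Check}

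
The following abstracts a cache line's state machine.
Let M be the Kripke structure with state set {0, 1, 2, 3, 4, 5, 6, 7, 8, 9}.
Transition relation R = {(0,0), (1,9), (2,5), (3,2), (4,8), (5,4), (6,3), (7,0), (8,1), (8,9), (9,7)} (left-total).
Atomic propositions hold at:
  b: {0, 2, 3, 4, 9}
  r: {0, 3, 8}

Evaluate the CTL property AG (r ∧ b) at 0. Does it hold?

Sat(r ∧ b) = {0, 3}
AG (r ∧ b): greatest fixpoint, start Z0 = {0, 3}, keep only states in Sat with every successor in Z. Z1 = {0}; fixed.
Sat(AG (r ∧ b)) = {0}
0 ∈ Sat(AG (r ∧ b)) = {0}, so the formula holds at 0.

Yes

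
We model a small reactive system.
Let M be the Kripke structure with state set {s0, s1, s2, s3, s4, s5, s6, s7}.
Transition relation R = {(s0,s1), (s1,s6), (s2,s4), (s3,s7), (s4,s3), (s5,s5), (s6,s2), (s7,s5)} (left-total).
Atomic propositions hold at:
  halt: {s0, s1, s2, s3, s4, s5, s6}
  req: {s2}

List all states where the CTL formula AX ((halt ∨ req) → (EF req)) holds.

{s0, s1, s3, s6}

Sat(halt ∨ req) = {s0, s1, s2, s3, s4, s5, s6}
EF req: least fixpoint, start Z0 = {s2}, add states with some successor in Z. Z1 = {s2, s6}; Z2 = {s1, s2, s6}; Z3 = {s0, s1, s2, s6}; fixed.
Sat(EF req) = {s0, s1, s2, s6}
Sat((halt ∨ req) → (EF req)) = {s0, s1, s2, s6, s7}
Sat(AX ((halt ∨ req) → (EF req))) = {s : every successor in {s0, s1, s2, s6, s7}} = {s0, s1, s3, s6}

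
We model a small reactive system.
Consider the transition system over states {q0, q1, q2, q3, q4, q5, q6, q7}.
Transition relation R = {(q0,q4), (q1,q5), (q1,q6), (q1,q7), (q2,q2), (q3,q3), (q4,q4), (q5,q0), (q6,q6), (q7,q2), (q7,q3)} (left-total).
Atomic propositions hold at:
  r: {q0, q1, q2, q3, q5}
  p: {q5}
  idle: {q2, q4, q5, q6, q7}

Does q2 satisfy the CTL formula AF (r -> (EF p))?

No

EF p: least fixpoint, start Z0 = {q5}, add states with some successor in Z. Z1 = {q1, q5}; fixed.
Sat(EF p) = {q1, q5}
Sat(r -> (EF p)) = {q1, q4, q5, q6, q7}
AF (r -> (EF p)): least fixpoint, start Z0 = {q1, q4, q5, q6, q7}, add states with every successor in Z. Z1 = {q0, q1, q4, q5, q6, q7}; fixed.
Sat(AF (r -> (EF p))) = {q0, q1, q4, q5, q6, q7}
q2 ∉ Sat(AF (r -> (EF p))) = {q0, q1, q4, q5, q6, q7}, so the formula does not hold at q2.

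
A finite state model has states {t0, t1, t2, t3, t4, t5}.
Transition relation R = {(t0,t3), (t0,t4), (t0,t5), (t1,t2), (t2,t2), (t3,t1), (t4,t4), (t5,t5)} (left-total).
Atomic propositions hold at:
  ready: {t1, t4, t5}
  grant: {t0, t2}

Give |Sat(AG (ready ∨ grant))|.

4

Sat(ready ∨ grant) = {t0, t1, t2, t4, t5}
AG (ready ∨ grant): greatest fixpoint, start Z0 = {t0, t1, t2, t4, t5}, keep only states in Sat with every successor in Z. Z1 = {t1, t2, t4, t5}; fixed.
Sat(AG (ready ∨ grant)) = {t1, t2, t4, t5}
|Sat(AG (ready ∨ grant))| = |{t1, t2, t4, t5}| = 4.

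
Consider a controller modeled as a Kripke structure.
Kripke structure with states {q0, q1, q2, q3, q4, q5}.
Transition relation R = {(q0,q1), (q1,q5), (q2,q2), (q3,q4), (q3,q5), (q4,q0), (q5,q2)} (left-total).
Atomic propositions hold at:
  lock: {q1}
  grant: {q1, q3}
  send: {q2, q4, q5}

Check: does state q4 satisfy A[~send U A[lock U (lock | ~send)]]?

Sat(~send) = {q0, q1, q3}
Sat(lock | ~send) = {q0, q1, q3}
A[lock U (lock | ~send)]: least fixpoint, start Z0 = Sat((lock | ~send)) = {q0, q1, q3}, add states in Sat(lock) with every successor in Z. Already a fixed point.
Sat(A[lock U (lock | ~send)]) = {q0, q1, q3}
A[~send U A[lock U (lock | ~send)]]: least fixpoint, start Z0 = Sat(A[lock U (lock | ~send)]) = {q0, q1, q3}, add states in Sat(~send) with every successor in Z. Already a fixed point.
Sat(A[~send U A[lock U (lock | ~send)]]) = {q0, q1, q3}
q4 ∉ Sat(A[~send U A[lock U (lock | ~send)]]) = {q0, q1, q3}, so the formula does not hold at q4.

No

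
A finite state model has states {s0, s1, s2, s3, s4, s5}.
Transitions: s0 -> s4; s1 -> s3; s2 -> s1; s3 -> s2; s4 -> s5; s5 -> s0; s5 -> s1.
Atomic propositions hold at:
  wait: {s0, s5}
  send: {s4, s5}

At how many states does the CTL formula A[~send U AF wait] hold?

Sat(~send) = {s0, s1, s2, s3}
AF wait: least fixpoint, start Z0 = {s0, s5}, add states with every successor in Z. Z1 = {s0, s4, s5}; fixed.
Sat(AF wait) = {s0, s4, s5}
A[~send U AF wait]: least fixpoint, start Z0 = Sat(AF wait) = {s0, s4, s5}, add states in Sat(~send) with every successor in Z. Already a fixed point.
Sat(A[~send U AF wait]) = {s0, s4, s5}
|Sat(A[~send U AF wait])| = |{s0, s4, s5}| = 3.

3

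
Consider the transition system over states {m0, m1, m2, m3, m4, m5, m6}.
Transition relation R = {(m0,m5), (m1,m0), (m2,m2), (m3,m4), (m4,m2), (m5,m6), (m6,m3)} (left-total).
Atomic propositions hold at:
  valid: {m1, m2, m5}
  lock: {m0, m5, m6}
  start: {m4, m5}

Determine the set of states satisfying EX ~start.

{m1, m2, m4, m5, m6}

Sat(~start) = {m0, m1, m2, m3, m6}
Sat(EX ~start) = {s : some successor in {m0, m1, m2, m3, m6}} = {m1, m2, m4, m5, m6}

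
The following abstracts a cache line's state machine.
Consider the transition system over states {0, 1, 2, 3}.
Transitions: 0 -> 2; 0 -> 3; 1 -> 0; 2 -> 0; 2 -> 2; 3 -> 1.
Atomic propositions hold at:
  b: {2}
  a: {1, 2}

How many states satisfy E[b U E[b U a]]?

E[b U a]: least fixpoint, start Z0 = Sat(a) = {1, 2}, add states in Sat(b) with some successor in Z. Already a fixed point.
Sat(E[b U a]) = {1, 2}
E[b U E[b U a]]: least fixpoint, start Z0 = Sat(E[b U a]) = {1, 2}, add states in Sat(b) with some successor in Z. Already a fixed point.
Sat(E[b U E[b U a]]) = {1, 2}
|Sat(E[b U E[b U a]])| = |{1, 2}| = 2.

2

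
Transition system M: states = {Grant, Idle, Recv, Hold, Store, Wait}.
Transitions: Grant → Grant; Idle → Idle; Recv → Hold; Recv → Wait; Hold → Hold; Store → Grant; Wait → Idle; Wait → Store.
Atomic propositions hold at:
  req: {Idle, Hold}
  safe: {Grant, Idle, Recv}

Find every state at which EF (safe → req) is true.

Sat(safe → req) = {Idle, Hold, Store, Wait}
EF (safe → req): least fixpoint, start Z0 = {Idle, Hold, Store, Wait}, add states with some successor in Z. Z1 = {Idle, Recv, Hold, Store, Wait}; fixed.
Sat(EF (safe → req)) = {Idle, Recv, Hold, Store, Wait}

{Idle, Recv, Hold, Store, Wait}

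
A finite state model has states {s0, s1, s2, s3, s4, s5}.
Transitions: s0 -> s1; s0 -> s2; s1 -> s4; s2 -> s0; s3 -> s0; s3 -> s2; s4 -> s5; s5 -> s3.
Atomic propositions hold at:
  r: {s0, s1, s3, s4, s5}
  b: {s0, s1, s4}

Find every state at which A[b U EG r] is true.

EG r: greatest fixpoint, start Z0 = {s0, s1, s3, s4, s5}, keep only states in Sat with some successor in Z. Already a fixed point.
Sat(EG r) = {s0, s1, s3, s4, s5}
A[b U EG r]: least fixpoint, start Z0 = Sat(EG r) = {s0, s1, s3, s4, s5}, add states in Sat(b) with every successor in Z. Already a fixed point.
Sat(A[b U EG r]) = {s0, s1, s3, s4, s5}

{s0, s1, s3, s4, s5}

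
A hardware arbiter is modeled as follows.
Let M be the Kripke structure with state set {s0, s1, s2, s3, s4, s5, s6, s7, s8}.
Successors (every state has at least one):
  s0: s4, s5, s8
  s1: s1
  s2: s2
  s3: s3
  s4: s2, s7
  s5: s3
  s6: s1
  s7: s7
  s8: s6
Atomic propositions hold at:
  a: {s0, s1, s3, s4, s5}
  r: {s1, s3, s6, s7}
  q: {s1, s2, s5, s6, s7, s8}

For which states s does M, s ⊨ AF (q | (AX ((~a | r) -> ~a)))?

{s0, s1, s2, s4, s5, s6, s7, s8}

Sat(~a) = {s2, s6, s7, s8}
Sat(~a | r) = {s1, s2, s3, s6, s7, s8}
Sat((~a | r) -> ~a) = {s0, s2, s4, s5, s6, s7, s8}
Sat(AX ((~a | r) -> ~a)) = {s : every successor in {s0, s2, s4, s5, s6, s7, s8}} = {s0, s2, s4, s7, s8}
Sat(q | (AX ((~a | r) -> ~a))) = {s0, s1, s2, s4, s5, s6, s7, s8}
AF (q | (AX ((~a | r) -> ~a))): least fixpoint, start Z0 = {s0, s1, s2, s4, s5, s6, s7, s8}, add states with every successor in Z. Already a fixed point.
Sat(AF (q | (AX ((~a | r) -> ~a)))) = {s0, s1, s2, s4, s5, s6, s7, s8}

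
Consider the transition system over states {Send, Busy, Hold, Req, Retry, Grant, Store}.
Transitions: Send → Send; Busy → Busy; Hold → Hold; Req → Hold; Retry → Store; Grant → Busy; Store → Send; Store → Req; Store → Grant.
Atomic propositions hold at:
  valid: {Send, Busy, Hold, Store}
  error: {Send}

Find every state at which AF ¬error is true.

{Busy, Hold, Req, Retry, Grant, Store}

Sat(¬error) = {Busy, Hold, Req, Retry, Grant, Store}
AF ¬error: least fixpoint, start Z0 = {Busy, Hold, Req, Retry, Grant, Store}, add states with every successor in Z. Already a fixed point.
Sat(AF ¬error) = {Busy, Hold, Req, Retry, Grant, Store}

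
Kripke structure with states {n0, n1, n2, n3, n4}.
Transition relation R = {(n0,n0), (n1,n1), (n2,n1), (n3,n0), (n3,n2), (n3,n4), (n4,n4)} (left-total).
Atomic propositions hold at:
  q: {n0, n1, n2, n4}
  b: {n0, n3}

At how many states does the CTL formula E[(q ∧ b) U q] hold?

Sat(q ∧ b) = {n0}
E[(q ∧ b) U q]: least fixpoint, start Z0 = Sat(q) = {n0, n1, n2, n4}, add states in Sat(q ∧ b) with some successor in Z. Already a fixed point.
Sat(E[(q ∧ b) U q]) = {n0, n1, n2, n4}
|Sat(E[(q ∧ b) U q])| = |{n0, n1, n2, n4}| = 4.

4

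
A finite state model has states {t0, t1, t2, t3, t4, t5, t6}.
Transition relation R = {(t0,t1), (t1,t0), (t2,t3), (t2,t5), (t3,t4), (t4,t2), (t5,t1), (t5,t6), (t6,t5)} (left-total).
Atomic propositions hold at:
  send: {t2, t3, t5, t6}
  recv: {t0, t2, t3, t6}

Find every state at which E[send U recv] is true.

E[send U recv]: least fixpoint, start Z0 = Sat(recv) = {t0, t2, t3, t6}, add states in Sat(send) with some successor in Z. Z1 = {t0, t2, t3, t5, t6}; fixed.
Sat(E[send U recv]) = {t0, t2, t3, t5, t6}

{t0, t2, t3, t5, t6}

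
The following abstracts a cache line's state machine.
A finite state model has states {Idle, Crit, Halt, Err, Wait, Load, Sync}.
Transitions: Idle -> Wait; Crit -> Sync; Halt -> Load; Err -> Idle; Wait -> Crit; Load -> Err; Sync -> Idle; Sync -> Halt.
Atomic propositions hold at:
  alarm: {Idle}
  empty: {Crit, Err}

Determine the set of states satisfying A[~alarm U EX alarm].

{Crit, Halt, Err, Wait, Load, Sync}

Sat(~alarm) = {Crit, Halt, Err, Wait, Load, Sync}
Sat(EX alarm) = {s : some successor in {Idle}} = {Err, Sync}
A[~alarm U EX alarm]: least fixpoint, start Z0 = Sat(EX alarm) = {Err, Sync}, add states in Sat(~alarm) with every successor in Z. Z1 = {Crit, Err, Load, Sync}; Z2 = {Crit, Halt, Err, Wait, Load, Sync}; fixed.
Sat(A[~alarm U EX alarm]) = {Crit, Halt, Err, Wait, Load, Sync}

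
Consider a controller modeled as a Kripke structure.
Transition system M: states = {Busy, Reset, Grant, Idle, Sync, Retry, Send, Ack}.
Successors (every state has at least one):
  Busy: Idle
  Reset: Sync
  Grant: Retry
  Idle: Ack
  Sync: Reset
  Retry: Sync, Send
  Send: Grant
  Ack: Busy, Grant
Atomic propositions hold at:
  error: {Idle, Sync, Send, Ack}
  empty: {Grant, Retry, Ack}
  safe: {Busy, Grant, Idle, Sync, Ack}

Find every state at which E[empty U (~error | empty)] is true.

Sat(~error) = {Busy, Reset, Grant, Retry}
Sat(~error | empty) = {Busy, Reset, Grant, Retry, Ack}
E[empty U (~error | empty)]: least fixpoint, start Z0 = Sat((~error | empty)) = {Busy, Reset, Grant, Retry, Ack}, add states in Sat(empty) with some successor in Z. Already a fixed point.
Sat(E[empty U (~error | empty)]) = {Busy, Reset, Grant, Retry, Ack}

{Busy, Reset, Grant, Retry, Ack}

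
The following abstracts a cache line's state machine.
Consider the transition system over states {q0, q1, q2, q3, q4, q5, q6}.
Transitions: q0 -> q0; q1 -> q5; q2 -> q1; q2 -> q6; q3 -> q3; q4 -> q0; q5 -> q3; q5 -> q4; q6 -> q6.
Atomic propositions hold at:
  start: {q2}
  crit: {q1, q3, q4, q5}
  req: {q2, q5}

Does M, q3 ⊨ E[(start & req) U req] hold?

Sat(start & req) = {q2}
E[(start & req) U req]: least fixpoint, start Z0 = Sat(req) = {q2, q5}, add states in Sat(start & req) with some successor in Z. Already a fixed point.
Sat(E[(start & req) U req]) = {q2, q5}
q3 ∉ Sat(E[(start & req) U req]) = {q2, q5}, so the formula does not hold at q3.

No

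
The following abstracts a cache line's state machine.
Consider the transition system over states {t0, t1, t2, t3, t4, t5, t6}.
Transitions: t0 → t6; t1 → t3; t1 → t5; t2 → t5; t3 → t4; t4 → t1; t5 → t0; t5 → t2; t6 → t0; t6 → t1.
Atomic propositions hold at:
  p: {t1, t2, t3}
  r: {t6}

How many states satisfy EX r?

Sat(EX r) = {s : some successor in {t6}} = {t0}
|Sat(EX r)| = |{t0}| = 1.

1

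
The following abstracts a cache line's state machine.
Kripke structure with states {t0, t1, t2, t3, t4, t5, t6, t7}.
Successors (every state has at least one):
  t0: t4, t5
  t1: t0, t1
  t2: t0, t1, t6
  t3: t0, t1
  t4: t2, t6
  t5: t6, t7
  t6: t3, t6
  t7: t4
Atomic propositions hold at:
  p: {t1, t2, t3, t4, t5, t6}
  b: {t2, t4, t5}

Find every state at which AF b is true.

AF b: least fixpoint, start Z0 = {t2, t4, t5}, add states with every successor in Z. Z1 = {t0, t2, t4, t5, t7}; fixed.
Sat(AF b) = {t0, t2, t4, t5, t7}

{t0, t2, t4, t5, t7}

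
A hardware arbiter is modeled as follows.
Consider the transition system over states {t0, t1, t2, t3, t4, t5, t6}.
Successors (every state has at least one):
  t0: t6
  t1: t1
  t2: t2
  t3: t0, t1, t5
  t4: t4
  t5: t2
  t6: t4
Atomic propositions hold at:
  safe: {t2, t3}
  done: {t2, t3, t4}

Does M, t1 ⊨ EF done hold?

No

EF done: least fixpoint, start Z0 = {t2, t3, t4}, add states with some successor in Z. Z1 = {t2, t3, t4, t5, t6}; Z2 = {t0, t2, t3, t4, t5, t6}; fixed.
Sat(EF done) = {t0, t2, t3, t4, t5, t6}
t1 ∉ Sat(EF done) = {t0, t2, t3, t4, t5, t6}, so the formula does not hold at t1.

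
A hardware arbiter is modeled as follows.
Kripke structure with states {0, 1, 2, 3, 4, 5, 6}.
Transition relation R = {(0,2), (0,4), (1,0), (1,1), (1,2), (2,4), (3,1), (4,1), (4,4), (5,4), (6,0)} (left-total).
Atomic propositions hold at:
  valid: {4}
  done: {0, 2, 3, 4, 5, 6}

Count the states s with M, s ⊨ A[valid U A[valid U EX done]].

Sat(EX done) = {s : some successor in {0, 2, 3, 4, 5, 6}} = {0, 1, 2, 4, 5, 6}
A[valid U EX done]: least fixpoint, start Z0 = Sat(EX done) = {0, 1, 2, 4, 5, 6}, add states in Sat(valid) with every successor in Z. Already a fixed point.
Sat(A[valid U EX done]) = {0, 1, 2, 4, 5, 6}
A[valid U A[valid U EX done]]: least fixpoint, start Z0 = Sat(A[valid U EX done]) = {0, 1, 2, 4, 5, 6}, add states in Sat(valid) with every successor in Z. Already a fixed point.
Sat(A[valid U A[valid U EX done]]) = {0, 1, 2, 4, 5, 6}
|Sat(A[valid U A[valid U EX done]])| = |{0, 1, 2, 4, 5, 6}| = 6.

6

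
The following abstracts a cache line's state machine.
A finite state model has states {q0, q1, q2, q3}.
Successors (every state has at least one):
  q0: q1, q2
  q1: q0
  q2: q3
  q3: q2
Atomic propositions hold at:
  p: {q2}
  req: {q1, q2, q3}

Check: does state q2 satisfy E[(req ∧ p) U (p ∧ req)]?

Sat(req ∧ p) = {q2}
Sat(p ∧ req) = {q2}
E[(req ∧ p) U (p ∧ req)]: least fixpoint, start Z0 = Sat((p ∧ req)) = {q2}, add states in Sat(req ∧ p) with some successor in Z. Already a fixed point.
Sat(E[(req ∧ p) U (p ∧ req)]) = {q2}
q2 ∈ Sat(E[(req ∧ p) U (p ∧ req)]) = {q2}, so the formula holds at q2.

Yes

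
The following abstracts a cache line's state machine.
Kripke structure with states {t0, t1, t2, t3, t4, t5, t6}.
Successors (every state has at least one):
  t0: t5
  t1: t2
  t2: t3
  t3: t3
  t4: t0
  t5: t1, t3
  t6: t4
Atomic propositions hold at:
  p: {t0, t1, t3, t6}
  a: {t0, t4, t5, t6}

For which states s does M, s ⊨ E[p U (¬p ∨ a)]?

{t0, t1, t2, t4, t5, t6}

Sat(¬p) = {t2, t4, t5}
Sat(¬p ∨ a) = {t0, t2, t4, t5, t6}
E[p U (¬p ∨ a)]: least fixpoint, start Z0 = Sat((¬p ∨ a)) = {t0, t2, t4, t5, t6}, add states in Sat(p) with some successor in Z. Z1 = {t0, t1, t2, t4, t5, t6}; fixed.
Sat(E[p U (¬p ∨ a)]) = {t0, t1, t2, t4, t5, t6}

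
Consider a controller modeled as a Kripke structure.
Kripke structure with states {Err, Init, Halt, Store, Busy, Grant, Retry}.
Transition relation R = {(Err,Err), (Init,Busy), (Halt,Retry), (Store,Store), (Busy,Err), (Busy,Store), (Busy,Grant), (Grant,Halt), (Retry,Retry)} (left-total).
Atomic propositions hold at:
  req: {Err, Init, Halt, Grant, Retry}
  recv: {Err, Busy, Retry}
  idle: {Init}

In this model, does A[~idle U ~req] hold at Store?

Yes

Sat(~idle) = {Err, Halt, Store, Busy, Grant, Retry}
Sat(~req) = {Store, Busy}
A[~idle U ~req]: least fixpoint, start Z0 = Sat(~req) = {Store, Busy}, add states in Sat(~idle) with every successor in Z. Already a fixed point.
Sat(A[~idle U ~req]) = {Store, Busy}
Store ∈ Sat(A[~idle U ~req]) = {Store, Busy}, so the formula holds at Store.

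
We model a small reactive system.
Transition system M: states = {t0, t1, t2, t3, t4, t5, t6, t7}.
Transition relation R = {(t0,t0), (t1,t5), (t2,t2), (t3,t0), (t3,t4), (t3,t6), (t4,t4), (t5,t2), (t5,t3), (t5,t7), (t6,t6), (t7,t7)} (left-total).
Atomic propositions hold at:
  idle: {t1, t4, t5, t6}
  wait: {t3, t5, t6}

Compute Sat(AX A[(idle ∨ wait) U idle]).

{t1, t4, t6}

Sat(idle ∨ wait) = {t1, t3, t4, t5, t6}
A[(idle ∨ wait) U idle]: least fixpoint, start Z0 = Sat(idle) = {t1, t4, t5, t6}, add states in Sat(idle ∨ wait) with every successor in Z. Already a fixed point.
Sat(A[(idle ∨ wait) U idle]) = {t1, t4, t5, t6}
Sat(AX A[(idle ∨ wait) U idle]) = {s : every successor in {t1, t4, t5, t6}} = {t1, t4, t6}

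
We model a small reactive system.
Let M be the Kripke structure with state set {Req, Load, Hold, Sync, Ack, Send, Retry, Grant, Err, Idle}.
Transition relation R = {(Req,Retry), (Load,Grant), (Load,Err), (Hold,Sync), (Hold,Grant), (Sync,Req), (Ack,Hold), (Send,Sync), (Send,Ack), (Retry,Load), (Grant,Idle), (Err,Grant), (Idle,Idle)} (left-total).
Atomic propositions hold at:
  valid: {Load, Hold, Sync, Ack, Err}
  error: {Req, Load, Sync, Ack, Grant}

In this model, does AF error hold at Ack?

AF error: least fixpoint, start Z0 = {Req, Load, Sync, Ack, Grant}, add states with every successor in Z. Z1 = {Req, Load, Hold, Sync, Ack, Send, Retry, Grant, Err}; fixed.
Sat(AF error) = {Req, Load, Hold, Sync, Ack, Send, Retry, Grant, Err}
Ack ∈ Sat(AF error) = {Req, Load, Hold, Sync, Ack, Send, Retry, Grant, Err}, so the formula holds at Ack.

Yes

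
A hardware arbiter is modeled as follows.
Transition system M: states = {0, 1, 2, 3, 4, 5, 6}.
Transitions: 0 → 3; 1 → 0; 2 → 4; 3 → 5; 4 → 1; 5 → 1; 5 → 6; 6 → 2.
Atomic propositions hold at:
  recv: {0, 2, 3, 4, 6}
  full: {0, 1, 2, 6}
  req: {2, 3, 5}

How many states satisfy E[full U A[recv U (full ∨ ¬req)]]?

5

Sat(¬req) = {0, 1, 4, 6}
Sat(full ∨ ¬req) = {0, 1, 2, 4, 6}
A[recv U (full ∨ ¬req)]: least fixpoint, start Z0 = Sat((full ∨ ¬req)) = {0, 1, 2, 4, 6}, add states in Sat(recv) with every successor in Z. Already a fixed point.
Sat(A[recv U (full ∨ ¬req)]) = {0, 1, 2, 4, 6}
E[full U A[recv U (full ∨ ¬req)]]: least fixpoint, start Z0 = Sat(A[recv U (full ∨ ¬req)]) = {0, 1, 2, 4, 6}, add states in Sat(full) with some successor in Z. Already a fixed point.
Sat(E[full U A[recv U (full ∨ ¬req)]]) = {0, 1, 2, 4, 6}
|Sat(E[full U A[recv U (full ∨ ¬req)]])| = |{0, 1, 2, 4, 6}| = 5.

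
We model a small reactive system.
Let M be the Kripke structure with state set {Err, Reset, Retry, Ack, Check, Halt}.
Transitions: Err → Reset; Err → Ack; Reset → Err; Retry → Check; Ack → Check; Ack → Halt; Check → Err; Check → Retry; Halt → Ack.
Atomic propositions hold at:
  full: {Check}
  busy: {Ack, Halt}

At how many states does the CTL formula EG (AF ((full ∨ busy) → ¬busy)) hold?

4

Sat(full ∨ busy) = {Ack, Check, Halt}
Sat(¬busy) = {Err, Reset, Retry, Check}
Sat((full ∨ busy) → ¬busy) = {Err, Reset, Retry, Check}
AF ((full ∨ busy) → ¬busy): least fixpoint, start Z0 = {Err, Reset, Retry, Check}, add states with every successor in Z. Already a fixed point.
Sat(AF ((full ∨ busy) → ¬busy)) = {Err, Reset, Retry, Check}
EG (AF ((full ∨ busy) → ¬busy)): greatest fixpoint, start Z0 = {Err, Reset, Retry, Check}, keep only states in Sat with some successor in Z. Already a fixed point.
Sat(EG (AF ((full ∨ busy) → ¬busy))) = {Err, Reset, Retry, Check}
|Sat(EG (AF ((full ∨ busy) → ¬busy)))| = |{Err, Reset, Retry, Check}| = 4.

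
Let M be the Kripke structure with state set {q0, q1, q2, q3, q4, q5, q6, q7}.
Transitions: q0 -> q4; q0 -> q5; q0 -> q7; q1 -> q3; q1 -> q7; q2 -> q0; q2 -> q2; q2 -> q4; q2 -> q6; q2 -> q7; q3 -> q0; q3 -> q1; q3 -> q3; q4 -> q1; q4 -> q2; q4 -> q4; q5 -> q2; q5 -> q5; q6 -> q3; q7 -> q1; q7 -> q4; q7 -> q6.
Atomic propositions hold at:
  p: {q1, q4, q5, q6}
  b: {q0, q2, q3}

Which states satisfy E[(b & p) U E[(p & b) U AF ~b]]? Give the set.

{q0, q1, q4, q5, q6, q7}

Sat(b & p) = ∅
Sat(p & b) = ∅
Sat(~b) = {q1, q4, q5, q6, q7}
AF ~b: least fixpoint, start Z0 = {q1, q4, q5, q6, q7}, add states with every successor in Z. Z1 = {q0, q1, q4, q5, q6, q7}; fixed.
Sat(AF ~b) = {q0, q1, q4, q5, q6, q7}
E[(p & b) U AF ~b]: least fixpoint, start Z0 = Sat(AF ~b) = {q0, q1, q4, q5, q6, q7}, add states in Sat(p & b) with some successor in Z. Already a fixed point.
Sat(E[(p & b) U AF ~b]) = {q0, q1, q4, q5, q6, q7}
E[(b & p) U E[(p & b) U AF ~b]]: least fixpoint, start Z0 = Sat(E[(p & b) U AF ~b]) = {q0, q1, q4, q5, q6, q7}, add states in Sat(b & p) with some successor in Z. Already a fixed point.
Sat(E[(b & p) U E[(p & b) U AF ~b]]) = {q0, q1, q4, q5, q6, q7}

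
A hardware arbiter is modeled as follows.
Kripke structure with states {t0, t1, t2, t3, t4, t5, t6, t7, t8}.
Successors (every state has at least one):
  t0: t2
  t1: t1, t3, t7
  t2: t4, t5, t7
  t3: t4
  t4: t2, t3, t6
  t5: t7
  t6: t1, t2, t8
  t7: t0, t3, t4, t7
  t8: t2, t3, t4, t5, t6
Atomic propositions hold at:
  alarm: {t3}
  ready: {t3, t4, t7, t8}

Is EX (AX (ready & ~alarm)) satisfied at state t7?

Yes

Sat(~alarm) = {t0, t1, t2, t4, t5, t6, t7, t8}
Sat(ready & ~alarm) = {t4, t7, t8}
Sat(AX (ready & ~alarm)) = {s : every successor in {t4, t7, t8}} = {t3, t5}
Sat(EX (AX (ready & ~alarm))) = {s : some successor in {t3, t5}} = {t1, t2, t4, t7, t8}
t7 ∈ Sat(EX (AX (ready & ~alarm))) = {t1, t2, t4, t7, t8}, so the formula holds at t7.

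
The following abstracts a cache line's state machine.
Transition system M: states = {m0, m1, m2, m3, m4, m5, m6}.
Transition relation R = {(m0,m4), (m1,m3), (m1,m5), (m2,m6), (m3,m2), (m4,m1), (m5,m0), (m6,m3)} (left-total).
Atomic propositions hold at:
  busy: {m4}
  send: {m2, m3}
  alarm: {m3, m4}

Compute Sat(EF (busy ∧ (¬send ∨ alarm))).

Sat(¬send) = {m0, m1, m4, m5, m6}
Sat(¬send ∨ alarm) = {m0, m1, m3, m4, m5, m6}
Sat(busy ∧ (¬send ∨ alarm)) = {m4}
EF (busy ∧ (¬send ∨ alarm)): least fixpoint, start Z0 = {m4}, add states with some successor in Z. Z1 = {m0, m4}; Z2 = {m0, m4, m5}; Z3 = {m0, m1, m4, m5}; fixed.
Sat(EF (busy ∧ (¬send ∨ alarm))) = {m0, m1, m4, m5}

{m0, m1, m4, m5}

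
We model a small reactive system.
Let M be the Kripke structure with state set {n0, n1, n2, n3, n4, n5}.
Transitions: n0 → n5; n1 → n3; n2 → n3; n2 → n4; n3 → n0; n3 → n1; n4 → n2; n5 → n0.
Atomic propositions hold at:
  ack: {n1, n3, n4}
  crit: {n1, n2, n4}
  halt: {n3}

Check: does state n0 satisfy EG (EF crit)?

No

EF crit: least fixpoint, start Z0 = {n1, n2, n4}, add states with some successor in Z. Z1 = {n1, n2, n3, n4}; fixed.
Sat(EF crit) = {n1, n2, n3, n4}
EG (EF crit): greatest fixpoint, start Z0 = {n1, n2, n3, n4}, keep only states in Sat with some successor in Z. Already a fixed point.
Sat(EG (EF crit)) = {n1, n2, n3, n4}
n0 ∉ Sat(EG (EF crit)) = {n1, n2, n3, n4}, so the formula does not hold at n0.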